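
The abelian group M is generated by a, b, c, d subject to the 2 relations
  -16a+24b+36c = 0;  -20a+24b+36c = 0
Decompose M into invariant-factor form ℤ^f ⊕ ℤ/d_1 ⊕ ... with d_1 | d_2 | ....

rank_ℚ(R)=2; free=4−2=2
SNF(R) diag = [4, 12] → torsion [4, 12]

Answer: M ≅ ℤ^2 ⊕ ℤ/4 ⊕ ℤ/12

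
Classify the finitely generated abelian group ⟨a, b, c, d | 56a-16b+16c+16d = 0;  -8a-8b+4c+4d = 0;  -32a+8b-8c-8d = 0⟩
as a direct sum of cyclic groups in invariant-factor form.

Answer: M ≅ ℤ^1 ⊕ ℤ/4 ⊕ ℤ/8 ⊕ ℤ/8

Derivation:
rank_ℚ(R)=3; free=4−3=1
SNF(R) diag = [4, 8, 8] → torsion [4, 8, 8]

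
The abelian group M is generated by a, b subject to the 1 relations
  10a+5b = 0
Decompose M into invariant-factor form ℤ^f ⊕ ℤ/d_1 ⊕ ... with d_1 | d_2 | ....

Answer: M ≅ ℤ^1 ⊕ ℤ/5

Derivation:
rank_ℚ(R)=1; free=2−1=1
SNF(R) diag = [5] → torsion [5]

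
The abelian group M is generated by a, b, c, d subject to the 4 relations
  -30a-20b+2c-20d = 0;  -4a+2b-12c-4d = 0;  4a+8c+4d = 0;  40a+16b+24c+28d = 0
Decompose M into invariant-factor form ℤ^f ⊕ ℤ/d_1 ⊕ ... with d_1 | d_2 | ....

rank_ℚ(R)=4; free=4−4=0
SNF(R) diag = [2, 2, 4, 12] → torsion [2, 2, 4, 12]

Answer: M ≅ ℤ/2 ⊕ ℤ/2 ⊕ ℤ/4 ⊕ ℤ/12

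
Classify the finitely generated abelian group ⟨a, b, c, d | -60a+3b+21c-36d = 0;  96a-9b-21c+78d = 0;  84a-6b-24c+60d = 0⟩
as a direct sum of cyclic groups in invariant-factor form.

rank_ℚ(R)=3; free=4−3=1
SNF(R) diag = [3, 6, 6] → torsion [3, 6, 6]

Answer: M ≅ ℤ^1 ⊕ ℤ/3 ⊕ ℤ/6 ⊕ ℤ/6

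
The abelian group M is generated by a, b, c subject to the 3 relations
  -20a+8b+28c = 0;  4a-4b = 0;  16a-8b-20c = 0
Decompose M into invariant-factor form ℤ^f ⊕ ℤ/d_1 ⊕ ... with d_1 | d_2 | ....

Answer: M ≅ ℤ/4 ⊕ ℤ/4 ⊕ ℤ/4

Derivation:
rank_ℚ(R)=3; free=3−3=0
SNF(R) diag = [4, 4, 4] → torsion [4, 4, 4]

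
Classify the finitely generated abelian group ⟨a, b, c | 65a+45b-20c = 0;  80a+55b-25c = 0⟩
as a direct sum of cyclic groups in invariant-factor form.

Answer: M ≅ ℤ^1 ⊕ ℤ/5 ⊕ ℤ/5

Derivation:
rank_ℚ(R)=2; free=3−2=1
SNF(R) diag = [5, 5] → torsion [5, 5]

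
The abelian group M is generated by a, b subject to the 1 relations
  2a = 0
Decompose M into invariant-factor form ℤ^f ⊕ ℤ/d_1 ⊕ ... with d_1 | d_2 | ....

rank_ℚ(R)=1; free=2−1=1
SNF(R) diag = [2] → torsion [2]

Answer: M ≅ ℤ^1 ⊕ ℤ/2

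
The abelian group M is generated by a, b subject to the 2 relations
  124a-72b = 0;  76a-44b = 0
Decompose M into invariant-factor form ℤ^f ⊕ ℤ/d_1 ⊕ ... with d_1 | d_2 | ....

rank_ℚ(R)=2; free=2−2=0
SNF(R) diag = [4, 4] → torsion [4, 4]

Answer: M ≅ ℤ/4 ⊕ ℤ/4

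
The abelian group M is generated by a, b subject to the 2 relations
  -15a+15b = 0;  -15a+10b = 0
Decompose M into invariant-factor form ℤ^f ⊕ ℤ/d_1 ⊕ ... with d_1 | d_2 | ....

Answer: M ≅ ℤ/5 ⊕ ℤ/15

Derivation:
rank_ℚ(R)=2; free=2−2=0
SNF(R) diag = [5, 15] → torsion [5, 15]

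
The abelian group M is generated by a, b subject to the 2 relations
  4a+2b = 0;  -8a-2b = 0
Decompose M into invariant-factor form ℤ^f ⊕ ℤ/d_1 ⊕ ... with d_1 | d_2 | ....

Answer: M ≅ ℤ/2 ⊕ ℤ/4

Derivation:
rank_ℚ(R)=2; free=2−2=0
SNF(R) diag = [2, 4] → torsion [2, 4]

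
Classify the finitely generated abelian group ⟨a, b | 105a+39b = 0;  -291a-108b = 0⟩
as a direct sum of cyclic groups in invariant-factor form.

Answer: M ≅ ℤ/3 ⊕ ℤ/3

Derivation:
rank_ℚ(R)=2; free=2−2=0
SNF(R) diag = [3, 3] → torsion [3, 3]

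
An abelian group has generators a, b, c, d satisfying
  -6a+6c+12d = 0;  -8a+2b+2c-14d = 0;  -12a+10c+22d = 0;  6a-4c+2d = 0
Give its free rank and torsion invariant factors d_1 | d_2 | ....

Answer: M ≅ ℤ/2 ⊕ ℤ/2 ⊕ ℤ/6 ⊕ ℤ/12

Derivation:
rank_ℚ(R)=4; free=4−4=0
SNF(R) diag = [2, 2, 6, 12] → torsion [2, 2, 6, 12]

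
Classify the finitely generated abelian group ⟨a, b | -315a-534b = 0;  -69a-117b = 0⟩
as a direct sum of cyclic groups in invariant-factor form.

rank_ℚ(R)=2; free=2−2=0
SNF(R) diag = [3, 3] → torsion [3, 3]

Answer: M ≅ ℤ/3 ⊕ ℤ/3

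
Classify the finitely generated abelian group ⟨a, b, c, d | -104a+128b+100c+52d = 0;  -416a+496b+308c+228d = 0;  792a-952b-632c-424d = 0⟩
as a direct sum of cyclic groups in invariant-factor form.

Answer: M ≅ ℤ^1 ⊕ ℤ/4 ⊕ ℤ/8 ⊕ ℤ/24

Derivation:
rank_ℚ(R)=3; free=4−3=1
SNF(R) diag = [4, 8, 24] → torsion [4, 8, 24]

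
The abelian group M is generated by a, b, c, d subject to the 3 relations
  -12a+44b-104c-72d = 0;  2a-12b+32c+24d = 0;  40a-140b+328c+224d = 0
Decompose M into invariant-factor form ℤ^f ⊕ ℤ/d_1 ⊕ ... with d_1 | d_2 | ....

rank_ℚ(R)=3; free=4−3=1
SNF(R) diag = [2, 4, 8] → torsion [2, 4, 8]

Answer: M ≅ ℤ^1 ⊕ ℤ/2 ⊕ ℤ/4 ⊕ ℤ/8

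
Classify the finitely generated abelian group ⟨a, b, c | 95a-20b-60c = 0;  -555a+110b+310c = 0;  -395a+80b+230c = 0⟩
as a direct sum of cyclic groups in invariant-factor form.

Answer: M ≅ ℤ/5 ⊕ ℤ/10 ⊕ ℤ/10

Derivation:
rank_ℚ(R)=3; free=3−3=0
SNF(R) diag = [5, 10, 10] → torsion [5, 10, 10]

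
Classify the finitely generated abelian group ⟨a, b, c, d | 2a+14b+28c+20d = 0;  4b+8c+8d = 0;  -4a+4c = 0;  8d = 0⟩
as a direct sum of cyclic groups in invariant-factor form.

rank_ℚ(R)=4; free=4−4=0
SNF(R) diag = [2, 4, 4, 8] → torsion [2, 4, 4, 8]

Answer: M ≅ ℤ/2 ⊕ ℤ/4 ⊕ ℤ/4 ⊕ ℤ/8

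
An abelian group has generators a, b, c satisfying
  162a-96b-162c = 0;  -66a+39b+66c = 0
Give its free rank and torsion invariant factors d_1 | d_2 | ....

Answer: M ≅ ℤ^1 ⊕ ℤ/3 ⊕ ℤ/6

Derivation:
rank_ℚ(R)=2; free=3−2=1
SNF(R) diag = [3, 6] → torsion [3, 6]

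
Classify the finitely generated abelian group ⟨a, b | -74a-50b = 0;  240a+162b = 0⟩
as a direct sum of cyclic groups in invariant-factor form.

Answer: M ≅ ℤ/2 ⊕ ℤ/6

Derivation:
rank_ℚ(R)=2; free=2−2=0
SNF(R) diag = [2, 6] → torsion [2, 6]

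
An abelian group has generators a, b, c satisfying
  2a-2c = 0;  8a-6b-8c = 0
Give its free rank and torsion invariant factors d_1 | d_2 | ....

Answer: M ≅ ℤ^1 ⊕ ℤ/2 ⊕ ℤ/6

Derivation:
rank_ℚ(R)=2; free=3−2=1
SNF(R) diag = [2, 6] → torsion [2, 6]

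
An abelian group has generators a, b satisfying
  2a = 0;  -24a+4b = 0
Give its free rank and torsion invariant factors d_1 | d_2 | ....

Answer: M ≅ ℤ/2 ⊕ ℤ/4

Derivation:
rank_ℚ(R)=2; free=2−2=0
SNF(R) diag = [2, 4] → torsion [2, 4]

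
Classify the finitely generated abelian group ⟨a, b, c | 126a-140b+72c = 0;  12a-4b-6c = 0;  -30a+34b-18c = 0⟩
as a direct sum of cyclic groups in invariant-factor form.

rank_ℚ(R)=3; free=3−3=0
SNF(R) diag = [2, 6, 6] → torsion [2, 6, 6]

Answer: M ≅ ℤ/2 ⊕ ℤ/6 ⊕ ℤ/6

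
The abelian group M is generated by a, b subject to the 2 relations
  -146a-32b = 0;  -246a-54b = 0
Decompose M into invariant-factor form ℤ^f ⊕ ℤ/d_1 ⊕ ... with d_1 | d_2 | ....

rank_ℚ(R)=2; free=2−2=0
SNF(R) diag = [2, 6] → torsion [2, 6]

Answer: M ≅ ℤ/2 ⊕ ℤ/6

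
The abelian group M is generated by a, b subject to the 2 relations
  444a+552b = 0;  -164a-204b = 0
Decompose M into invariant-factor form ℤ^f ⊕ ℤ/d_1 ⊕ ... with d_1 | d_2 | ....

rank_ℚ(R)=2; free=2−2=0
SNF(R) diag = [4, 12] → torsion [4, 12]

Answer: M ≅ ℤ/4 ⊕ ℤ/12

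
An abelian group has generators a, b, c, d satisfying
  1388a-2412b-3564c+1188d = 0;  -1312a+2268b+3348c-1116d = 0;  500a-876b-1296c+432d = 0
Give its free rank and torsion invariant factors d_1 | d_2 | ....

Answer: M ≅ ℤ^1 ⊕ ℤ/4 ⊕ ℤ/12 ⊕ ℤ/36

Derivation:
rank_ℚ(R)=3; free=4−3=1
SNF(R) diag = [4, 12, 36] → torsion [4, 12, 36]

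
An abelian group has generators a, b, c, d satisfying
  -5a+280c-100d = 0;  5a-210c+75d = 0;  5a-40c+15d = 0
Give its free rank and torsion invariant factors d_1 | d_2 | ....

rank_ℚ(R)=3; free=4−3=1
SNF(R) diag = [5, 5, 10] → torsion [5, 5, 10]

Answer: M ≅ ℤ^1 ⊕ ℤ/5 ⊕ ℤ/5 ⊕ ℤ/10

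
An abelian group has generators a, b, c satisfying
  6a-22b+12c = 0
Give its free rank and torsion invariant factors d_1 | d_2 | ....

rank_ℚ(R)=1; free=3−1=2
SNF(R) diag = [2] → torsion [2]

Answer: M ≅ ℤ^2 ⊕ ℤ/2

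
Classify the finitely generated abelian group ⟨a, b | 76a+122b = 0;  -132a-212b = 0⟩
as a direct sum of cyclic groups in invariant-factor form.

rank_ℚ(R)=2; free=2−2=0
SNF(R) diag = [2, 4] → torsion [2, 4]

Answer: M ≅ ℤ/2 ⊕ ℤ/4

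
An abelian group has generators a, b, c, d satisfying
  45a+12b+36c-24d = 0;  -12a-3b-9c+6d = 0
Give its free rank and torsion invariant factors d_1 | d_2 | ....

rank_ℚ(R)=2; free=4−2=2
SNF(R) diag = [3, 3] → torsion [3, 3]

Answer: M ≅ ℤ^2 ⊕ ℤ/3 ⊕ ℤ/3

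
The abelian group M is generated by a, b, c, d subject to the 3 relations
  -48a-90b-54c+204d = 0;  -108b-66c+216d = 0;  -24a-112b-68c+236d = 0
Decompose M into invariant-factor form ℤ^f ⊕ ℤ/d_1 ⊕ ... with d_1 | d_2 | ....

rank_ℚ(R)=3; free=4−3=1
SNF(R) diag = [2, 6, 12] → torsion [2, 6, 12]

Answer: M ≅ ℤ^1 ⊕ ℤ/2 ⊕ ℤ/6 ⊕ ℤ/12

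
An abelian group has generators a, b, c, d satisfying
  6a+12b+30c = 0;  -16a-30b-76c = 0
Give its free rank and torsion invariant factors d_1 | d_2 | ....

rank_ℚ(R)=2; free=4−2=2
SNF(R) diag = [2, 6] → torsion [2, 6]

Answer: M ≅ ℤ^2 ⊕ ℤ/2 ⊕ ℤ/6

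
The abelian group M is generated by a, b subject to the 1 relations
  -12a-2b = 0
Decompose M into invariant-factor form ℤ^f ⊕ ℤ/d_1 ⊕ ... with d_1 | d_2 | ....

rank_ℚ(R)=1; free=2−1=1
SNF(R) diag = [2] → torsion [2]

Answer: M ≅ ℤ^1 ⊕ ℤ/2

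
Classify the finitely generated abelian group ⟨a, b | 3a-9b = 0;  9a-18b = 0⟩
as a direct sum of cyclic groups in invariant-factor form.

Answer: M ≅ ℤ/3 ⊕ ℤ/9

Derivation:
rank_ℚ(R)=2; free=2−2=0
SNF(R) diag = [3, 9] → torsion [3, 9]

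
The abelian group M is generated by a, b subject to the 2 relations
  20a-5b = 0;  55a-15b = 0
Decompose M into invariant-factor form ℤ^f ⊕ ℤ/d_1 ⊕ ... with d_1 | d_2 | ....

Answer: M ≅ ℤ/5 ⊕ ℤ/5

Derivation:
rank_ℚ(R)=2; free=2−2=0
SNF(R) diag = [5, 5] → torsion [5, 5]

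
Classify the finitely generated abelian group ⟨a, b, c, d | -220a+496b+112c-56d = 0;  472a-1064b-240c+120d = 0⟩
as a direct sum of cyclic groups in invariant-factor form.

Answer: M ≅ ℤ^2 ⊕ ℤ/4 ⊕ ℤ/8

Derivation:
rank_ℚ(R)=2; free=4−2=2
SNF(R) diag = [4, 8] → torsion [4, 8]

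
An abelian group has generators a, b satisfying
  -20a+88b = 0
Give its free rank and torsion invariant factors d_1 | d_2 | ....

rank_ℚ(R)=1; free=2−1=1
SNF(R) diag = [4] → torsion [4]

Answer: M ≅ ℤ^1 ⊕ ℤ/4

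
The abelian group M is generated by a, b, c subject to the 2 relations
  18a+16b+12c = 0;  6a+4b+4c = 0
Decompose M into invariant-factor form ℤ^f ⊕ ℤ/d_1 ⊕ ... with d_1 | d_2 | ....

rank_ℚ(R)=2; free=3−2=1
SNF(R) diag = [2, 4] → torsion [2, 4]

Answer: M ≅ ℤ^1 ⊕ ℤ/2 ⊕ ℤ/4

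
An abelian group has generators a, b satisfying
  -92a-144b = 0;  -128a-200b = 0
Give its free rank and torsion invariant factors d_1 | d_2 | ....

rank_ℚ(R)=2; free=2−2=0
SNF(R) diag = [4, 8] → torsion [4, 8]

Answer: M ≅ ℤ/4 ⊕ ℤ/8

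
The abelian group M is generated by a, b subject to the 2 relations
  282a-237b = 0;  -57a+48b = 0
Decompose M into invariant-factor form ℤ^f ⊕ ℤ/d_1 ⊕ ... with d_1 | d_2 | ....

rank_ℚ(R)=2; free=2−2=0
SNF(R) diag = [3, 9] → torsion [3, 9]

Answer: M ≅ ℤ/3 ⊕ ℤ/9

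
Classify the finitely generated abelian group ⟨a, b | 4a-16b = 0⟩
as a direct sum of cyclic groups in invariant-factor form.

Answer: M ≅ ℤ^1 ⊕ ℤ/4

Derivation:
rank_ℚ(R)=1; free=2−1=1
SNF(R) diag = [4] → torsion [4]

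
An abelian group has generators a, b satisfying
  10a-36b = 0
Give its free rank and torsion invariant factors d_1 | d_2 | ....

rank_ℚ(R)=1; free=2−1=1
SNF(R) diag = [2] → torsion [2]

Answer: M ≅ ℤ^1 ⊕ ℤ/2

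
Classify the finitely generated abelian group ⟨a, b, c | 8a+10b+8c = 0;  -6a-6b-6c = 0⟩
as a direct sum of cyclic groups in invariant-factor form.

rank_ℚ(R)=2; free=3−2=1
SNF(R) diag = [2, 6] → torsion [2, 6]

Answer: M ≅ ℤ^1 ⊕ ℤ/2 ⊕ ℤ/6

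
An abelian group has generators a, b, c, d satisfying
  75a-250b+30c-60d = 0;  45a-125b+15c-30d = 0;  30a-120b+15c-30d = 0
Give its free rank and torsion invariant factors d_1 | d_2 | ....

Answer: M ≅ ℤ^1 ⊕ ℤ/5 ⊕ ℤ/15 ⊕ ℤ/15

Derivation:
rank_ℚ(R)=3; free=4−3=1
SNF(R) diag = [5, 15, 15] → torsion [5, 15, 15]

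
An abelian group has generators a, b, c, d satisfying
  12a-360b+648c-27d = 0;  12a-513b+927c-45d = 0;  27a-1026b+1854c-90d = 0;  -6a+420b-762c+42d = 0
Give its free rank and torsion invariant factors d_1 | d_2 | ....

rank_ℚ(R)=4; free=4−4=0
SNF(R) diag = [3, 3, 9, 18] → torsion [3, 3, 9, 18]

Answer: M ≅ ℤ/3 ⊕ ℤ/3 ⊕ ℤ/9 ⊕ ℤ/18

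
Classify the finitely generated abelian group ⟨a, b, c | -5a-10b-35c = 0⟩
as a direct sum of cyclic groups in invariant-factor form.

Answer: M ≅ ℤ^2 ⊕ ℤ/5

Derivation:
rank_ℚ(R)=1; free=3−1=2
SNF(R) diag = [5] → torsion [5]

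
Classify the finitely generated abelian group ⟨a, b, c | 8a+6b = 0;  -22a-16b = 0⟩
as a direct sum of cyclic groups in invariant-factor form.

Answer: M ≅ ℤ^1 ⊕ ℤ/2 ⊕ ℤ/2

Derivation:
rank_ℚ(R)=2; free=3−2=1
SNF(R) diag = [2, 2] → torsion [2, 2]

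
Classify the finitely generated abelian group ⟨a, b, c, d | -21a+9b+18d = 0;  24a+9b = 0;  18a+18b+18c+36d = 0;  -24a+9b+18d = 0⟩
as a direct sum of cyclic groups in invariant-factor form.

rank_ℚ(R)=4; free=4−4=0
SNF(R) diag = [3, 9, 18, 18] → torsion [3, 9, 18, 18]

Answer: M ≅ ℤ/3 ⊕ ℤ/9 ⊕ ℤ/18 ⊕ ℤ/18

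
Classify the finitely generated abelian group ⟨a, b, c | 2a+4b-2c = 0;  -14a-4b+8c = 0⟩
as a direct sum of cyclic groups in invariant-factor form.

rank_ℚ(R)=2; free=3−2=1
SNF(R) diag = [2, 6] → torsion [2, 6]

Answer: M ≅ ℤ^1 ⊕ ℤ/2 ⊕ ℤ/6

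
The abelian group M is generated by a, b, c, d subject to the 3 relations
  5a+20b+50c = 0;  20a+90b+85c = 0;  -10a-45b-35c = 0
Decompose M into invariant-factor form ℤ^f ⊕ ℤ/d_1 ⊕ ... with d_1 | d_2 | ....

rank_ℚ(R)=3; free=4−3=1
SNF(R) diag = [5, 5, 15] → torsion [5, 5, 15]

Answer: M ≅ ℤ^1 ⊕ ℤ/5 ⊕ ℤ/5 ⊕ ℤ/15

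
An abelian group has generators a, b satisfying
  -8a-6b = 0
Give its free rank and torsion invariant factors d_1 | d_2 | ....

rank_ℚ(R)=1; free=2−1=1
SNF(R) diag = [2] → torsion [2]

Answer: M ≅ ℤ^1 ⊕ ℤ/2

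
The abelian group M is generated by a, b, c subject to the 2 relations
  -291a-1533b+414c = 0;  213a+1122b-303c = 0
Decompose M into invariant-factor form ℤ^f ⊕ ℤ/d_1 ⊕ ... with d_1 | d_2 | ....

rank_ℚ(R)=2; free=3−2=1
SNF(R) diag = [3, 3] → torsion [3, 3]

Answer: M ≅ ℤ^1 ⊕ ℤ/3 ⊕ ℤ/3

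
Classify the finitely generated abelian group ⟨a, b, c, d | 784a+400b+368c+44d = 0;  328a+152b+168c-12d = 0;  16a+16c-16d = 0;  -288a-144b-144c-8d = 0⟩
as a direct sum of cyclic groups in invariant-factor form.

Answer: M ≅ ℤ/4 ⊕ ℤ/8 ⊕ ℤ/16 ⊕ ℤ/48

Derivation:
rank_ℚ(R)=4; free=4−4=0
SNF(R) diag = [4, 8, 16, 48] → torsion [4, 8, 16, 48]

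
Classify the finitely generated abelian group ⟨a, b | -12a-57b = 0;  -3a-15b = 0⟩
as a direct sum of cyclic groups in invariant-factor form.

rank_ℚ(R)=2; free=2−2=0
SNF(R) diag = [3, 3] → torsion [3, 3]

Answer: M ≅ ℤ/3 ⊕ ℤ/3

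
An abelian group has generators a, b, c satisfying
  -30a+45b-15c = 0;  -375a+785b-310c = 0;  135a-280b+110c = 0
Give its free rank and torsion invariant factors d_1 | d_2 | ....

rank_ℚ(R)=3; free=3−3=0
SNF(R) diag = [5, 15, 15] → torsion [5, 15, 15]

Answer: M ≅ ℤ/5 ⊕ ℤ/15 ⊕ ℤ/15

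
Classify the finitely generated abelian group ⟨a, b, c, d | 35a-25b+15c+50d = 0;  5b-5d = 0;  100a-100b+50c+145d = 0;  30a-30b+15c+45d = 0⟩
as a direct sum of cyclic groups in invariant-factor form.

Answer: M ≅ ℤ/5 ⊕ ℤ/5 ⊕ ℤ/5 ⊕ ℤ/15

Derivation:
rank_ℚ(R)=4; free=4−4=0
SNF(R) diag = [5, 5, 5, 15] → torsion [5, 5, 5, 15]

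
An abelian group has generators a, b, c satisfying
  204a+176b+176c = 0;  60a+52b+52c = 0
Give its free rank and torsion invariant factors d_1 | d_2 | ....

Answer: M ≅ ℤ^1 ⊕ ℤ/4 ⊕ ℤ/12

Derivation:
rank_ℚ(R)=2; free=3−2=1
SNF(R) diag = [4, 12] → torsion [4, 12]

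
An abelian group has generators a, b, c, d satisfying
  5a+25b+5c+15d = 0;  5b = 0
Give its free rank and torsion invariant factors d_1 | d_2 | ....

rank_ℚ(R)=2; free=4−2=2
SNF(R) diag = [5, 5] → torsion [5, 5]

Answer: M ≅ ℤ^2 ⊕ ℤ/5 ⊕ ℤ/5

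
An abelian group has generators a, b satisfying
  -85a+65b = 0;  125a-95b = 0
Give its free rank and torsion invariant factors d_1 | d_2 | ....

Answer: M ≅ ℤ/5 ⊕ ℤ/10

Derivation:
rank_ℚ(R)=2; free=2−2=0
SNF(R) diag = [5, 10] → torsion [5, 10]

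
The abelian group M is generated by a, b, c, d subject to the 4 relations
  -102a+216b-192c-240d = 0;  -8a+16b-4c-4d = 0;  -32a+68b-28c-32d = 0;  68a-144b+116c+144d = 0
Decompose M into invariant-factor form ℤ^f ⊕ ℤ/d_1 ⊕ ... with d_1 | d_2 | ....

rank_ℚ(R)=4; free=4−4=0
SNF(R) diag = [2, 4, 4, 12] → torsion [2, 4, 4, 12]

Answer: M ≅ ℤ/2 ⊕ ℤ/4 ⊕ ℤ/4 ⊕ ℤ/12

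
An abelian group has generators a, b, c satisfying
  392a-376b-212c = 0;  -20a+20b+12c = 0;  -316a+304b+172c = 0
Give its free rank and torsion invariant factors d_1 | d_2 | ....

rank_ℚ(R)=3; free=3−3=0
SNF(R) diag = [4, 4, 4] → torsion [4, 4, 4]

Answer: M ≅ ℤ/4 ⊕ ℤ/4 ⊕ ℤ/4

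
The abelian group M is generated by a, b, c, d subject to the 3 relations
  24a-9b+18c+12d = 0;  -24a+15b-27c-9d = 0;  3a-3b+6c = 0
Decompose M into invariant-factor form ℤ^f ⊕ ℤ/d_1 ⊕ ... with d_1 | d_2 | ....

Answer: M ≅ ℤ^1 ⊕ ℤ/3 ⊕ ℤ/3 ⊕ ℤ/3

Derivation:
rank_ℚ(R)=3; free=4−3=1
SNF(R) diag = [3, 3, 3] → torsion [3, 3, 3]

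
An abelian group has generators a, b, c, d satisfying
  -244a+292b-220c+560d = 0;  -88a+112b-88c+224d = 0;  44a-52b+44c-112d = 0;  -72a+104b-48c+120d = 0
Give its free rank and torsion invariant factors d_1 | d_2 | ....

rank_ℚ(R)=4; free=4−4=0
SNF(R) diag = [4, 8, 24, 24] → torsion [4, 8, 24, 24]

Answer: M ≅ ℤ/4 ⊕ ℤ/8 ⊕ ℤ/24 ⊕ ℤ/24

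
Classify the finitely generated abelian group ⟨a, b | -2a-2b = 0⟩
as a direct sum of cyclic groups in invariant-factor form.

rank_ℚ(R)=1; free=2−1=1
SNF(R) diag = [2] → torsion [2]

Answer: M ≅ ℤ^1 ⊕ ℤ/2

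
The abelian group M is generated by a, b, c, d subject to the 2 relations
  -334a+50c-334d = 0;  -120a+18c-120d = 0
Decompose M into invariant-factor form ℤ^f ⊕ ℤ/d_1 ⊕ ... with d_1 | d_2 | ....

Answer: M ≅ ℤ^2 ⊕ ℤ/2 ⊕ ℤ/6

Derivation:
rank_ℚ(R)=2; free=4−2=2
SNF(R) diag = [2, 6] → torsion [2, 6]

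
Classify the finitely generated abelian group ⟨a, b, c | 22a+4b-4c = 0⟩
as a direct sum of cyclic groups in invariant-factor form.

rank_ℚ(R)=1; free=3−1=2
SNF(R) diag = [2] → torsion [2]

Answer: M ≅ ℤ^2 ⊕ ℤ/2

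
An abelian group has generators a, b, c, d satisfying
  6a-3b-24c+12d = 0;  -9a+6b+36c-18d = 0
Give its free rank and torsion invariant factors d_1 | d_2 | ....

rank_ℚ(R)=2; free=4−2=2
SNF(R) diag = [3, 3] → torsion [3, 3]

Answer: M ≅ ℤ^2 ⊕ ℤ/3 ⊕ ℤ/3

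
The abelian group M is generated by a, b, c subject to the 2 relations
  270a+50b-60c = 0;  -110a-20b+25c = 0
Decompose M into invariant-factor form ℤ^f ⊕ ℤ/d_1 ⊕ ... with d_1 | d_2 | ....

Answer: M ≅ ℤ^1 ⊕ ℤ/5 ⊕ ℤ/10

Derivation:
rank_ℚ(R)=2; free=3−2=1
SNF(R) diag = [5, 10] → torsion [5, 10]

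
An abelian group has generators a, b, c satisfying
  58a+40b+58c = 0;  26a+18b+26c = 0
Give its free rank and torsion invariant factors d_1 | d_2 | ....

Answer: M ≅ ℤ^1 ⊕ ℤ/2 ⊕ ℤ/2

Derivation:
rank_ℚ(R)=2; free=3−2=1
SNF(R) diag = [2, 2] → torsion [2, 2]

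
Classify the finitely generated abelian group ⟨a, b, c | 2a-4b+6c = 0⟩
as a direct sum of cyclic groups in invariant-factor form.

Answer: M ≅ ℤ^2 ⊕ ℤ/2

Derivation:
rank_ℚ(R)=1; free=3−1=2
SNF(R) diag = [2] → torsion [2]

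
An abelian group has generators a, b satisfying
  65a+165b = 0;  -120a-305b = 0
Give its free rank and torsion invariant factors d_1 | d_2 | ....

rank_ℚ(R)=2; free=2−2=0
SNF(R) diag = [5, 5] → torsion [5, 5]

Answer: M ≅ ℤ/5 ⊕ ℤ/5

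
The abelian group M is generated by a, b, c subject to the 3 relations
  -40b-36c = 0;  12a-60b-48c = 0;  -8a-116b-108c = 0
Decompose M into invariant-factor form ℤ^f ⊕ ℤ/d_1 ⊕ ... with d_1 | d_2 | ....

rank_ℚ(R)=3; free=3−3=0
SNF(R) diag = [4, 4, 12] → torsion [4, 4, 12]

Answer: M ≅ ℤ/4 ⊕ ℤ/4 ⊕ ℤ/12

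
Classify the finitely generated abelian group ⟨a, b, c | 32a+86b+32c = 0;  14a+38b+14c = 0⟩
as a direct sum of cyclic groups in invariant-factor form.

Answer: M ≅ ℤ^1 ⊕ ℤ/2 ⊕ ℤ/6

Derivation:
rank_ℚ(R)=2; free=3−2=1
SNF(R) diag = [2, 6] → torsion [2, 6]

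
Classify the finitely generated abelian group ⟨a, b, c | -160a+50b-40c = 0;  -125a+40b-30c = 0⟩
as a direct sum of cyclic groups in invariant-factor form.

rank_ℚ(R)=2; free=3−2=1
SNF(R) diag = [5, 10] → torsion [5, 10]

Answer: M ≅ ℤ^1 ⊕ ℤ/5 ⊕ ℤ/10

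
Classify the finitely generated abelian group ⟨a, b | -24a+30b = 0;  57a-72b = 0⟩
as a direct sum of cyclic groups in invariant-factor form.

rank_ℚ(R)=2; free=2−2=0
SNF(R) diag = [3, 6] → torsion [3, 6]

Answer: M ≅ ℤ/3 ⊕ ℤ/6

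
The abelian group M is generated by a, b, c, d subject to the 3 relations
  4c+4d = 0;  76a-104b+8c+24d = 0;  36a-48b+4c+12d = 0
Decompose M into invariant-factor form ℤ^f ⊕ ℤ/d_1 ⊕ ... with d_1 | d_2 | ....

rank_ℚ(R)=3; free=4−3=1
SNF(R) diag = [4, 4, 8] → torsion [4, 4, 8]

Answer: M ≅ ℤ^1 ⊕ ℤ/4 ⊕ ℤ/4 ⊕ ℤ/8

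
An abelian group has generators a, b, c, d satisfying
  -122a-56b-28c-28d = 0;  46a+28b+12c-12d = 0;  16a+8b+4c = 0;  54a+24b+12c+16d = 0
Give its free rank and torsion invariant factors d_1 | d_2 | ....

Answer: M ≅ ℤ/2 ⊕ ℤ/4 ⊕ ℤ/4 ⊕ ℤ/4

Derivation:
rank_ℚ(R)=4; free=4−4=0
SNF(R) diag = [2, 4, 4, 4] → torsion [2, 4, 4, 4]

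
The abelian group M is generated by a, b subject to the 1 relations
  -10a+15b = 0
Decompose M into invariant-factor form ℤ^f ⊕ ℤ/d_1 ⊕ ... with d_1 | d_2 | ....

rank_ℚ(R)=1; free=2−1=1
SNF(R) diag = [5] → torsion [5]

Answer: M ≅ ℤ^1 ⊕ ℤ/5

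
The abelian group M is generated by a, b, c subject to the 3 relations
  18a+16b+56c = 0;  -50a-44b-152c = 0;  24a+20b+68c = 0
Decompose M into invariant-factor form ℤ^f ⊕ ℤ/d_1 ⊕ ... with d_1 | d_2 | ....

rank_ℚ(R)=3; free=3−3=0
SNF(R) diag = [2, 4, 4] → torsion [2, 4, 4]

Answer: M ≅ ℤ/2 ⊕ ℤ/4 ⊕ ℤ/4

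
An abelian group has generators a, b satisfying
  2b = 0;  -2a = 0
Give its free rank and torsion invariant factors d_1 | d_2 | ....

Answer: M ≅ ℤ/2 ⊕ ℤ/2

Derivation:
rank_ℚ(R)=2; free=2−2=0
SNF(R) diag = [2, 2] → torsion [2, 2]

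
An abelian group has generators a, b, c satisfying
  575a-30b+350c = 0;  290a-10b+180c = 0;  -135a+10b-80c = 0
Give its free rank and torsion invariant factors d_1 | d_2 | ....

rank_ℚ(R)=3; free=3−3=0
SNF(R) diag = [5, 10, 10] → torsion [5, 10, 10]

Answer: M ≅ ℤ/5 ⊕ ℤ/10 ⊕ ℤ/10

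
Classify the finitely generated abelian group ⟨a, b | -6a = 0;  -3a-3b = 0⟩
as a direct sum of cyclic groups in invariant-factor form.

rank_ℚ(R)=2; free=2−2=0
SNF(R) diag = [3, 6] → torsion [3, 6]

Answer: M ≅ ℤ/3 ⊕ ℤ/6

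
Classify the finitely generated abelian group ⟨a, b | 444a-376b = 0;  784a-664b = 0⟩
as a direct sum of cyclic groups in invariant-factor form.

Answer: M ≅ ℤ/4 ⊕ ℤ/8

Derivation:
rank_ℚ(R)=2; free=2−2=0
SNF(R) diag = [4, 8] → torsion [4, 8]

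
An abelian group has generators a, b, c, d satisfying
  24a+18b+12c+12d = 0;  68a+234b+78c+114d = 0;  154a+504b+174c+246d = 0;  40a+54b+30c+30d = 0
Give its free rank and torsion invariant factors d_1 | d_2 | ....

Answer: M ≅ ℤ/2 ⊕ ℤ/6 ⊕ ℤ/18 ⊕ ℤ/36

Derivation:
rank_ℚ(R)=4; free=4−4=0
SNF(R) diag = [2, 6, 18, 36] → torsion [2, 6, 18, 36]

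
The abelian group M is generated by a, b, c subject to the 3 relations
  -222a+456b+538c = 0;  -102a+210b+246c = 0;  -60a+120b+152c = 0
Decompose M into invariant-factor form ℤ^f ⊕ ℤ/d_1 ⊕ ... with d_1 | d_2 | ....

rank_ℚ(R)=3; free=3−3=0
SNF(R) diag = [2, 6, 12] → torsion [2, 6, 12]

Answer: M ≅ ℤ/2 ⊕ ℤ/6 ⊕ ℤ/12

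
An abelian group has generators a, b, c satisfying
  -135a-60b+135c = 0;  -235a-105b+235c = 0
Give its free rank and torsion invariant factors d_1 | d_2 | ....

Answer: M ≅ ℤ^1 ⊕ ℤ/5 ⊕ ℤ/15

Derivation:
rank_ℚ(R)=2; free=3−2=1
SNF(R) diag = [5, 15] → torsion [5, 15]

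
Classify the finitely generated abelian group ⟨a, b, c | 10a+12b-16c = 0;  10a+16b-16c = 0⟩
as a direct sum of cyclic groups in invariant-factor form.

Answer: M ≅ ℤ^1 ⊕ ℤ/2 ⊕ ℤ/4

Derivation:
rank_ℚ(R)=2; free=3−2=1
SNF(R) diag = [2, 4] → torsion [2, 4]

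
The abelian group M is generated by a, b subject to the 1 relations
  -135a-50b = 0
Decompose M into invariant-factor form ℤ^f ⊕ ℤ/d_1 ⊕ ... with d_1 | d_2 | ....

Answer: M ≅ ℤ^1 ⊕ ℤ/5

Derivation:
rank_ℚ(R)=1; free=2−1=1
SNF(R) diag = [5] → torsion [5]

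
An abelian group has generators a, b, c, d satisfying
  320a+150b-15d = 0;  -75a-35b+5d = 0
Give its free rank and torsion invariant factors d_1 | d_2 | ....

rank_ℚ(R)=2; free=4−2=2
SNF(R) diag = [5, 5] → torsion [5, 5]

Answer: M ≅ ℤ^2 ⊕ ℤ/5 ⊕ ℤ/5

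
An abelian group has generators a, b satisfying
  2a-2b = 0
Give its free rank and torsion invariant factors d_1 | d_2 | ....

rank_ℚ(R)=1; free=2−1=1
SNF(R) diag = [2] → torsion [2]

Answer: M ≅ ℤ^1 ⊕ ℤ/2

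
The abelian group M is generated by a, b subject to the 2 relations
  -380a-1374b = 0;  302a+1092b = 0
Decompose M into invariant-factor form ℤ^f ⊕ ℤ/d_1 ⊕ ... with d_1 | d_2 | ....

rank_ℚ(R)=2; free=2−2=0
SNF(R) diag = [2, 6] → torsion [2, 6]

Answer: M ≅ ℤ/2 ⊕ ℤ/6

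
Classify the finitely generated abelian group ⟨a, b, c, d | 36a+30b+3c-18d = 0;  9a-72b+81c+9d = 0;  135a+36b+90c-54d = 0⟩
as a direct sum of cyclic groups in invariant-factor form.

rank_ℚ(R)=3; free=4−3=1
SNF(R) diag = [3, 9, 27] → torsion [3, 9, 27]

Answer: M ≅ ℤ^1 ⊕ ℤ/3 ⊕ ℤ/9 ⊕ ℤ/27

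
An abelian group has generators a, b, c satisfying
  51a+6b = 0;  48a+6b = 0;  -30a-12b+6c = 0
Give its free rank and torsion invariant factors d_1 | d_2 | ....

Answer: M ≅ ℤ/3 ⊕ ℤ/6 ⊕ ℤ/6

Derivation:
rank_ℚ(R)=3; free=3−3=0
SNF(R) diag = [3, 6, 6] → torsion [3, 6, 6]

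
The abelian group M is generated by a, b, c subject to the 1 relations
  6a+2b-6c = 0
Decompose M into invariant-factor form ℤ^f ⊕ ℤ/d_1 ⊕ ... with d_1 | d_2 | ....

Answer: M ≅ ℤ^2 ⊕ ℤ/2

Derivation:
rank_ℚ(R)=1; free=3−1=2
SNF(R) diag = [2] → torsion [2]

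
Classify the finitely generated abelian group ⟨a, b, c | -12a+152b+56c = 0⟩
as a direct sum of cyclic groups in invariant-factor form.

Answer: M ≅ ℤ^2 ⊕ ℤ/4

Derivation:
rank_ℚ(R)=1; free=3−1=2
SNF(R) diag = [4] → torsion [4]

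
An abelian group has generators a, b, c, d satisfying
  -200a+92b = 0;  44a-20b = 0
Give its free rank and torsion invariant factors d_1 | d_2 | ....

rank_ℚ(R)=2; free=4−2=2
SNF(R) diag = [4, 12] → torsion [4, 12]

Answer: M ≅ ℤ^2 ⊕ ℤ/4 ⊕ ℤ/12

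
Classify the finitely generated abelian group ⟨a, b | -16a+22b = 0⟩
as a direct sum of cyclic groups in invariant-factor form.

Answer: M ≅ ℤ^1 ⊕ ℤ/2

Derivation:
rank_ℚ(R)=1; free=2−1=1
SNF(R) diag = [2] → torsion [2]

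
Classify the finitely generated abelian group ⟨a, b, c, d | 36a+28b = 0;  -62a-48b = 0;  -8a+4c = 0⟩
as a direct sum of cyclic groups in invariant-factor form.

Answer: M ≅ ℤ^1 ⊕ ℤ/2 ⊕ ℤ/4 ⊕ ℤ/4

Derivation:
rank_ℚ(R)=3; free=4−3=1
SNF(R) diag = [2, 4, 4] → torsion [2, 4, 4]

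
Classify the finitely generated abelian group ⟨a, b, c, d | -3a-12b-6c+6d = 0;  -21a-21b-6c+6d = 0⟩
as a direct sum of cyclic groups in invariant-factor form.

Answer: M ≅ ℤ^2 ⊕ ℤ/3 ⊕ ℤ/9

Derivation:
rank_ℚ(R)=2; free=4−2=2
SNF(R) diag = [3, 9] → torsion [3, 9]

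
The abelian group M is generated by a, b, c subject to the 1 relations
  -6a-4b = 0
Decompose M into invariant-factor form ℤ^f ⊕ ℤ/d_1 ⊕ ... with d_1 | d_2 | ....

rank_ℚ(R)=1; free=3−1=2
SNF(R) diag = [2] → torsion [2]

Answer: M ≅ ℤ^2 ⊕ ℤ/2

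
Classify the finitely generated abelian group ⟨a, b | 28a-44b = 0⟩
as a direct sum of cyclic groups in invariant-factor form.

Answer: M ≅ ℤ^1 ⊕ ℤ/4

Derivation:
rank_ℚ(R)=1; free=2−1=1
SNF(R) diag = [4] → torsion [4]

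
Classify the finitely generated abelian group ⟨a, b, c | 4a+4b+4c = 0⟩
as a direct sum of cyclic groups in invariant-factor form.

rank_ℚ(R)=1; free=3−1=2
SNF(R) diag = [4] → torsion [4]

Answer: M ≅ ℤ^2 ⊕ ℤ/4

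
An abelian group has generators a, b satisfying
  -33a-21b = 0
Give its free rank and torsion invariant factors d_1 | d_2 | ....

rank_ℚ(R)=1; free=2−1=1
SNF(R) diag = [3] → torsion [3]

Answer: M ≅ ℤ^1 ⊕ ℤ/3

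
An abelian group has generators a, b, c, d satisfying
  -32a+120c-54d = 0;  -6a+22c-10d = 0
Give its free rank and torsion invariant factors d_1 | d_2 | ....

Answer: M ≅ ℤ^2 ⊕ ℤ/2 ⊕ ℤ/2

Derivation:
rank_ℚ(R)=2; free=4−2=2
SNF(R) diag = [2, 2] → torsion [2, 2]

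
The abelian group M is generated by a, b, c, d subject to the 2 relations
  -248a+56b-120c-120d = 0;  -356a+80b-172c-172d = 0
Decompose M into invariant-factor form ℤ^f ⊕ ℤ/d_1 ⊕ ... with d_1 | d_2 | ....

rank_ℚ(R)=2; free=4−2=2
SNF(R) diag = [4, 8] → torsion [4, 8]

Answer: M ≅ ℤ^2 ⊕ ℤ/4 ⊕ ℤ/8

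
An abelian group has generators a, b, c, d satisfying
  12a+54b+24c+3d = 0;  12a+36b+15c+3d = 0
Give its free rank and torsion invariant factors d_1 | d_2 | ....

rank_ℚ(R)=2; free=4−2=2
SNF(R) diag = [3, 9] → torsion [3, 9]

Answer: M ≅ ℤ^2 ⊕ ℤ/3 ⊕ ℤ/9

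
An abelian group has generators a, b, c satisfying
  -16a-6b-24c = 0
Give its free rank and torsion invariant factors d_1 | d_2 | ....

Answer: M ≅ ℤ^2 ⊕ ℤ/2

Derivation:
rank_ℚ(R)=1; free=3−1=2
SNF(R) diag = [2] → torsion [2]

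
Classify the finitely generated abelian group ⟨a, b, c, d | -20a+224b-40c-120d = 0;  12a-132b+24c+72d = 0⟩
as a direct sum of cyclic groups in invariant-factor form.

rank_ℚ(R)=2; free=4−2=2
SNF(R) diag = [4, 12] → torsion [4, 12]

Answer: M ≅ ℤ^2 ⊕ ℤ/4 ⊕ ℤ/12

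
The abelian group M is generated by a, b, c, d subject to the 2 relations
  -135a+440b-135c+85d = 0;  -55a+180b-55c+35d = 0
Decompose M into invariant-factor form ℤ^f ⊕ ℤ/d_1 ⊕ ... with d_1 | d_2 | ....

Answer: M ≅ ℤ^2 ⊕ ℤ/5 ⊕ ℤ/10

Derivation:
rank_ℚ(R)=2; free=4−2=2
SNF(R) diag = [5, 10] → torsion [5, 10]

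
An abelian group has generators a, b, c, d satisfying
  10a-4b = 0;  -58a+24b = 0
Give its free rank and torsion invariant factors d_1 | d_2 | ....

rank_ℚ(R)=2; free=4−2=2
SNF(R) diag = [2, 4] → torsion [2, 4]

Answer: M ≅ ℤ^2 ⊕ ℤ/2 ⊕ ℤ/4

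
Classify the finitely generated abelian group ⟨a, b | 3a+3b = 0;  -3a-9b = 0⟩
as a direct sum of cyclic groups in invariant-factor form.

rank_ℚ(R)=2; free=2−2=0
SNF(R) diag = [3, 6] → torsion [3, 6]

Answer: M ≅ ℤ/3 ⊕ ℤ/6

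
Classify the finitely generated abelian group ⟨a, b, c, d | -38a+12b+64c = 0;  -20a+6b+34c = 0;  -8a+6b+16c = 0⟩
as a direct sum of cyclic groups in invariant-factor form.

rank_ℚ(R)=3; free=4−3=1
SNF(R) diag = [2, 6, 6] → torsion [2, 6, 6]

Answer: M ≅ ℤ^1 ⊕ ℤ/2 ⊕ ℤ/6 ⊕ ℤ/6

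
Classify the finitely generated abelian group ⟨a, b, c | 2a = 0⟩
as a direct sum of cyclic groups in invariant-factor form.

Answer: M ≅ ℤ^2 ⊕ ℤ/2

Derivation:
rank_ℚ(R)=1; free=3−1=2
SNF(R) diag = [2] → torsion [2]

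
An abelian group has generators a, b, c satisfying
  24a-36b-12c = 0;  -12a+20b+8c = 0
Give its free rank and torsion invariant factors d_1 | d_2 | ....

Answer: M ≅ ℤ^1 ⊕ ℤ/4 ⊕ ℤ/12

Derivation:
rank_ℚ(R)=2; free=3−2=1
SNF(R) diag = [4, 12] → torsion [4, 12]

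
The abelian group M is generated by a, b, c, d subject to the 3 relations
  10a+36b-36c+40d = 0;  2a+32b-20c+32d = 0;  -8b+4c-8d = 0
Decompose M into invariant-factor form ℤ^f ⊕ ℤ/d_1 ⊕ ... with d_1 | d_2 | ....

rank_ℚ(R)=3; free=4−3=1
SNF(R) diag = [2, 4, 4] → torsion [2, 4, 4]

Answer: M ≅ ℤ^1 ⊕ ℤ/2 ⊕ ℤ/4 ⊕ ℤ/4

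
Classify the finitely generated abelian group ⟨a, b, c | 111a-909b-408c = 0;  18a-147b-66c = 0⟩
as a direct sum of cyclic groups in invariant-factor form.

Answer: M ≅ ℤ^1 ⊕ ℤ/3 ⊕ ℤ/3

Derivation:
rank_ℚ(R)=2; free=3−2=1
SNF(R) diag = [3, 3] → torsion [3, 3]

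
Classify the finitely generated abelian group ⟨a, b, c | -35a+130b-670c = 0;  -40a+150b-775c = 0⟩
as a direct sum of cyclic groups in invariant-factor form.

rank_ℚ(R)=2; free=3−2=1
SNF(R) diag = [5, 5] → torsion [5, 5]

Answer: M ≅ ℤ^1 ⊕ ℤ/5 ⊕ ℤ/5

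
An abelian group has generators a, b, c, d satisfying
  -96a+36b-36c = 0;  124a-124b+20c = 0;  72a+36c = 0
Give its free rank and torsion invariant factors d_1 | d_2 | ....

Answer: M ≅ ℤ^1 ⊕ ℤ/4 ⊕ ℤ/12 ⊕ ℤ/36

Derivation:
rank_ℚ(R)=3; free=4−3=1
SNF(R) diag = [4, 12, 36] → torsion [4, 12, 36]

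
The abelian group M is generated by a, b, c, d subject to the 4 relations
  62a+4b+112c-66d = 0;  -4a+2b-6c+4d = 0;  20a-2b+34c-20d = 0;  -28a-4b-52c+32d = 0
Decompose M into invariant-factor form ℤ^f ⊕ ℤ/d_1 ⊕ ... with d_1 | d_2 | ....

rank_ℚ(R)=4; free=4−4=0
SNF(R) diag = [2, 2, 4, 4] → torsion [2, 2, 4, 4]

Answer: M ≅ ℤ/2 ⊕ ℤ/2 ⊕ ℤ/4 ⊕ ℤ/4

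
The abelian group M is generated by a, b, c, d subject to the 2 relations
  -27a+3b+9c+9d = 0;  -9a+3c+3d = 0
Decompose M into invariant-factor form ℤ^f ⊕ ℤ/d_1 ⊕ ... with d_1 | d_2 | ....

rank_ℚ(R)=2; free=4−2=2
SNF(R) diag = [3, 3] → torsion [3, 3]

Answer: M ≅ ℤ^2 ⊕ ℤ/3 ⊕ ℤ/3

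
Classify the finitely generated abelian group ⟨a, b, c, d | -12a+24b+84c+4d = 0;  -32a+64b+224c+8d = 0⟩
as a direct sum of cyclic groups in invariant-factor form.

Answer: M ≅ ℤ^2 ⊕ ℤ/4 ⊕ ℤ/8

Derivation:
rank_ℚ(R)=2; free=4−2=2
SNF(R) diag = [4, 8] → torsion [4, 8]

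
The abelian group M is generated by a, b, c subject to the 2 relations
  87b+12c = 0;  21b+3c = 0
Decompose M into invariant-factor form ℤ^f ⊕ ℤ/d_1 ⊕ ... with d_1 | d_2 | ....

rank_ℚ(R)=2; free=3−2=1
SNF(R) diag = [3, 3] → torsion [3, 3]

Answer: M ≅ ℤ^1 ⊕ ℤ/3 ⊕ ℤ/3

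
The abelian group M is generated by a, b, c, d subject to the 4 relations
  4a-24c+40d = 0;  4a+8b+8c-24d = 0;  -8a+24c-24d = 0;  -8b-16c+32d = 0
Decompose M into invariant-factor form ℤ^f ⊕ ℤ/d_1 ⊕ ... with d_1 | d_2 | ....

Answer: M ≅ ℤ/4 ⊕ ℤ/8 ⊕ ℤ/8 ⊕ ℤ/16

Derivation:
rank_ℚ(R)=4; free=4−4=0
SNF(R) diag = [4, 8, 8, 16] → torsion [4, 8, 8, 16]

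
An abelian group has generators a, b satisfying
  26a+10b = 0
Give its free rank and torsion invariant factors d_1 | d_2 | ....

Answer: M ≅ ℤ^1 ⊕ ℤ/2

Derivation:
rank_ℚ(R)=1; free=2−1=1
SNF(R) diag = [2] → torsion [2]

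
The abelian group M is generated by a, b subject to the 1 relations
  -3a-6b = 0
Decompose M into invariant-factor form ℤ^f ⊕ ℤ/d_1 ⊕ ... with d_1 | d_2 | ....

rank_ℚ(R)=1; free=2−1=1
SNF(R) diag = [3] → torsion [3]

Answer: M ≅ ℤ^1 ⊕ ℤ/3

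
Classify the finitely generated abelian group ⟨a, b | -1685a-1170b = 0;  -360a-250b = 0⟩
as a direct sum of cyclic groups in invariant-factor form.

rank_ℚ(R)=2; free=2−2=0
SNF(R) diag = [5, 10] → torsion [5, 10]

Answer: M ≅ ℤ/5 ⊕ ℤ/10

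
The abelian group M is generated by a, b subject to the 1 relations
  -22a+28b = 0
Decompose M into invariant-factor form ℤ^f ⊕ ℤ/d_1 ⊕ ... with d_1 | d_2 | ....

rank_ℚ(R)=1; free=2−1=1
SNF(R) diag = [2] → torsion [2]

Answer: M ≅ ℤ^1 ⊕ ℤ/2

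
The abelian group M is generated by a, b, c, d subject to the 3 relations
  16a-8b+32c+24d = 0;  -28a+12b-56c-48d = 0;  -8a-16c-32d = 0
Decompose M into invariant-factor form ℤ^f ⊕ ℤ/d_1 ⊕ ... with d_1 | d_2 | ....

rank_ℚ(R)=3; free=4−3=1
SNF(R) diag = [4, 8, 8] → torsion [4, 8, 8]

Answer: M ≅ ℤ^1 ⊕ ℤ/4 ⊕ ℤ/8 ⊕ ℤ/8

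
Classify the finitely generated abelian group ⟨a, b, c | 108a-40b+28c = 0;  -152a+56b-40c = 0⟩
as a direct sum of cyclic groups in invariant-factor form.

rank_ℚ(R)=2; free=3−2=1
SNF(R) diag = [4, 8] → torsion [4, 8]

Answer: M ≅ ℤ^1 ⊕ ℤ/4 ⊕ ℤ/8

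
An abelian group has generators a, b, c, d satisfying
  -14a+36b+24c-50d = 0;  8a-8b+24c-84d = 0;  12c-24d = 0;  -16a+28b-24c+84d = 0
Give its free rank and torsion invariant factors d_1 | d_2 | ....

rank_ℚ(R)=4; free=4−4=0
SNF(R) diag = [2, 4, 12, 12] → torsion [2, 4, 12, 12]

Answer: M ≅ ℤ/2 ⊕ ℤ/4 ⊕ ℤ/12 ⊕ ℤ/12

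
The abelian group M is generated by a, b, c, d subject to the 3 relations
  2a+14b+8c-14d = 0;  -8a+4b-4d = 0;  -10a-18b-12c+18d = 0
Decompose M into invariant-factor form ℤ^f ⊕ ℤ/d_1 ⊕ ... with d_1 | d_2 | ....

rank_ℚ(R)=3; free=4−3=1
SNF(R) diag = [2, 4, 4] → torsion [2, 4, 4]

Answer: M ≅ ℤ^1 ⊕ ℤ/2 ⊕ ℤ/4 ⊕ ℤ/4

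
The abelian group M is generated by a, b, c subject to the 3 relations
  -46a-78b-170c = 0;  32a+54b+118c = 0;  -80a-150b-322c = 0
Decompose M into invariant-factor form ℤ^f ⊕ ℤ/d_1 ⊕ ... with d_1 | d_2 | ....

Answer: M ≅ ℤ/2 ⊕ ℤ/6 ⊕ ℤ/12

Derivation:
rank_ℚ(R)=3; free=3−3=0
SNF(R) diag = [2, 6, 12] → torsion [2, 6, 12]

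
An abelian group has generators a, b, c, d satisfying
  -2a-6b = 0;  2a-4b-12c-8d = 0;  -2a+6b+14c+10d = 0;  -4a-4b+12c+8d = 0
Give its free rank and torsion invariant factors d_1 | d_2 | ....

rank_ℚ(R)=4; free=4−4=0
SNF(R) diag = [2, 2, 2, 4] → torsion [2, 2, 2, 4]

Answer: M ≅ ℤ/2 ⊕ ℤ/2 ⊕ ℤ/2 ⊕ ℤ/4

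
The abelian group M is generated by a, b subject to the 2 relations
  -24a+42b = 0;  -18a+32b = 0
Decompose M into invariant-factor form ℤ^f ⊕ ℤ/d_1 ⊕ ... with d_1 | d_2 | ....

Answer: M ≅ ℤ/2 ⊕ ℤ/6

Derivation:
rank_ℚ(R)=2; free=2−2=0
SNF(R) diag = [2, 6] → torsion [2, 6]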